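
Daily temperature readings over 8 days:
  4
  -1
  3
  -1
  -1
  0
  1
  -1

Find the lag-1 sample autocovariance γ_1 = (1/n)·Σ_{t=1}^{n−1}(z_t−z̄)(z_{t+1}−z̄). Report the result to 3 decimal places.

-1.344

Mean z̄ = (4 − 1 + 3 − 1 − 1 + 0 + 1 − 1)/8 = 0.5000
Deviations: 3.5000, -1.5000, 2.5000, -1.5000, -1.5000, -0.5000, 0.5000, -1.5000
Σ_{t=1}^{7}(z_t−z̄)(z_{t+1}−z̄) = -10.7500
γ_1 = -10.7500 / 8 = -1.344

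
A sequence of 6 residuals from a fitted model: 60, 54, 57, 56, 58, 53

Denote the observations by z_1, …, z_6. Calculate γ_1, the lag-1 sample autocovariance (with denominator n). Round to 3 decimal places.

-2.741

Mean z̄ = (60 + 54 + 57 + 56 + 58 + 53)/6 = 56.3333
Σ_{t=1}^{5}(z_t−z̄)(z_{t+1}−z̄) = -16.4444
γ_1 = -16.4444 / 6 = -2.741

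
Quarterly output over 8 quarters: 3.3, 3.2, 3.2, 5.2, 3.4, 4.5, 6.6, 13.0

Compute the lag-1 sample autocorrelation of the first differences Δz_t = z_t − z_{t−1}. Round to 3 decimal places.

0.088

First differences Δz: -0.1, 0.0, 2.0, -1.8, 1.1, 2.1, 6.4
Mean of differences = 1.3857
Numerator Σ(Δz_t−Δz̄)(Δz_{t+1}−Δz̄) = 3.5384
Denominator Σ(Δz_t−Δz̄)² = 40.3886
r_1(Δz) = 3.5384 / 40.3886 = 0.088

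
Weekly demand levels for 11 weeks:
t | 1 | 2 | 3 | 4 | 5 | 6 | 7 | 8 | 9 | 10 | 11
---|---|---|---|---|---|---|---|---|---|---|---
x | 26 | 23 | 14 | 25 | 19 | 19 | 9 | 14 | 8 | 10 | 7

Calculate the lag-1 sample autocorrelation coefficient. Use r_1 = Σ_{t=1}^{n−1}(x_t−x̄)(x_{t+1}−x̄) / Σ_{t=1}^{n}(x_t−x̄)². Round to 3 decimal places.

0.380

Mean x̄ = (26 + 23 + 14 + 25 + 19 + 19 + 9 + 14 + 8 + 10 + 7)/11 = 15.8182
Numerator Σ_{t=1}^{10}(x_t−x̄)(x_{t+1}−x̄) = 184.4215
Denominator Σ(x_t−x̄)² = 485.6364
r_1 = 184.4215 / 485.6364 = 0.380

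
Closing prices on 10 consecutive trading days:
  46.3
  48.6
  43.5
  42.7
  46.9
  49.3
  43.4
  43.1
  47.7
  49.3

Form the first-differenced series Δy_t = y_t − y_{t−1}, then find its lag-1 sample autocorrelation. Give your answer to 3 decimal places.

First differences Δy: 2.3, -5.1, -0.8, 4.2, 2.4, -5.9, -0.3, 4.6, 1.6
Mean of differences = 0.3333
Numerator Σ(Δy_t−Δȳ)(Δy_{t+1}−Δȳ) = -7.1511
Denominator Σ(Δy_t−Δȳ)² = 112.9600
r_1(Δy) = -7.1511 / 112.9600 = -0.063

-0.063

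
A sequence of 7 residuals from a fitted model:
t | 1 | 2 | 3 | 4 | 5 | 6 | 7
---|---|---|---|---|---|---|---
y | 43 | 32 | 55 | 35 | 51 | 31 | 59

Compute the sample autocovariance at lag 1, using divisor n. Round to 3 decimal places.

Mean ȳ = (43 + 32 + 55 + 35 + 51 + 31 + 59)/7 = 43.7143
Σ_{t=1}^{6}(y_t−ȳ)(y_{t+1}−ȳ) = -572.6531
γ_1 = -572.6531 / 7 = -81.808

-81.808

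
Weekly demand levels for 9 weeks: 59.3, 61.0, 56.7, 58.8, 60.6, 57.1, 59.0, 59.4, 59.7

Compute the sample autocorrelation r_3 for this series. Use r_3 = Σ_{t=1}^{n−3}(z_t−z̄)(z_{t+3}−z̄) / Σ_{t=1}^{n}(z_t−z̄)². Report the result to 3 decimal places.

Mean z̄ = (59.3 + 61.0 + 56.7 + 58.8 + 60.6 + 57.1 + 59.0 + 59.4 + 59.7)/9 = 59.0667
Σ(z_t−z̄)(z_{t+3}−z̄) = (-0.0622) + (2.9644) + (4.6544) + (0.0178) + (0.5111) + (-1.2456) = 6.8400
Denominator Σ(z_t−z̄)² = 16.2000
r_3 = 6.8400 / 16.2000 = 0.422

0.422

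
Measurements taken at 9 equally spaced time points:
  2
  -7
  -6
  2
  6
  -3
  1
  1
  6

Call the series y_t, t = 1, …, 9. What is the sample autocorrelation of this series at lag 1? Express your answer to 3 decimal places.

Mean ȳ = (2 − 7 − 6 + 2 + 6 − 3 + 1 + 1 + 6)/9 = 0.2222
Numerator Σ_{t=1}^{8}(y_t−ȳ)(y_{t+1}−ȳ) = 15.2840
Denominator Σ(y_t−ȳ)² = 175.5556
r_1 = 15.2840 / 175.5556 = 0.087

0.087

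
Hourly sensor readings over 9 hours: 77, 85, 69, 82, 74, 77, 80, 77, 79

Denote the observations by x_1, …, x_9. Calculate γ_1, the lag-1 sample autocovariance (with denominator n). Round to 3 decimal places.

Mean x̄ = (77 + 85 + 69 + 82 + 74 + 77 + 80 + 77 + 79)/9 = 77.7778
Σ_{t=1}^{8}(x_t−x̄)(x_{t+1}−x̄) = -123.4938
γ_1 = -123.4938 / 9 = -13.722

-13.722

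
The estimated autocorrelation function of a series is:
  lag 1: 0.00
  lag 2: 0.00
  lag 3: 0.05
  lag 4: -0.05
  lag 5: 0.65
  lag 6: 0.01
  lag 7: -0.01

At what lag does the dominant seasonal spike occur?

5

The largest autocorrelation is r_5 = 0.65; the remaining lags stay at or below 0.05.
The dominant spike at lag 5 indicates a seasonal period of 5.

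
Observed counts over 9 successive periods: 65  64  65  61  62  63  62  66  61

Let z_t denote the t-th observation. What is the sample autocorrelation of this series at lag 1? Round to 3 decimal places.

Mean z̄ = (65 + 64 + 65 + 61 + 62 + 63 + 62 + 66 + 61)/9 = 63.2222
Numerator Σ_{t=1}^{8}(z_t−z̄)(z_{t+1}−z̄) = -7.4938
Denominator Σ(z_t−z̄)² = 27.5556
r_1 = -7.4938 / 27.5556 = -0.272

-0.272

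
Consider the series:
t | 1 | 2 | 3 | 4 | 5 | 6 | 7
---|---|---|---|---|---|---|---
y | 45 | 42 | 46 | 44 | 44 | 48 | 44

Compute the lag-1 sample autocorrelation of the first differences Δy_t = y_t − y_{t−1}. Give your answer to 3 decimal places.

First differences Δy: -3, 4, -2, 0, 4, -4
Mean of differences = -0.1667
Numerator Σ(Δy_t−Δȳ)(Δy_{t+1}−Δȳ) = -35.0278
Denominator Σ(Δy_t−Δȳ)² = 60.8333
r_1(Δy) = -35.0278 / 60.8333 = -0.576

-0.576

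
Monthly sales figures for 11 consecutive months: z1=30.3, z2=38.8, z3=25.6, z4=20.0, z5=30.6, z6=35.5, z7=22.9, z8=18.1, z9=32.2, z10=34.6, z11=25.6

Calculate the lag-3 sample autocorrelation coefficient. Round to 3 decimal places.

0.078

Mean z̄ = (30.3 + 38.8 + 25.6 + 20.0 + 30.6 + 35.5 + 22.9 + 18.1 + 32.2 + 34.6 + 25.6)/11 = 28.5636
Numerator Σ_{t=1}^{8}(z_t−z̄)(z_{t+3}−z̄) = 34.6579
Denominator Σ(z_t−z̄)² = 442.1855
r_3 = 34.6579 / 442.1855 = 0.078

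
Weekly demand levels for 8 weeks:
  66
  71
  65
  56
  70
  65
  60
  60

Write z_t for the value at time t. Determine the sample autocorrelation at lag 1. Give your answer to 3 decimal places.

Mean z̄ = (66 + 71 + 65 + 56 + 70 + 65 + 60 + 60)/8 = 64.1250
Deviations from mean: 1.8750, 6.8750, 0.8750, -8.1250, 5.8750, 0.8750, -4.1250, -4.1250
Σ(z_t−z̄)(z_{t+1}−z̄) = (12.8906) + (6.0156) + (-7.1094) + (-47.7344) + (5.1406) + (-3.6094) + (17.0156) = -17.3906
Denominator Σ(z_t−z̄)² = 186.8750
r_1 = -17.3906 / 186.8750 = -0.093

-0.093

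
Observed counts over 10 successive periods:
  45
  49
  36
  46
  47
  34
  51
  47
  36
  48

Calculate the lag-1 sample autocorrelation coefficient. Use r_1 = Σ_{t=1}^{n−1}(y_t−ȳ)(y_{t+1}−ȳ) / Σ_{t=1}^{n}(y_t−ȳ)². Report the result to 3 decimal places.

-0.530

Mean ȳ = (45 + 49 + 36 + 46 + 47 + 34 + 51 + 47 + 36 + 48)/10 = 43.9000
Numerator Σ_{t=1}^{9}(y_t−ȳ)(y_{t+1}−ȳ) = -180.6100
Denominator Σ(y_t−ȳ)² = 340.9000
r_1 = -180.6100 / 340.9000 = -0.530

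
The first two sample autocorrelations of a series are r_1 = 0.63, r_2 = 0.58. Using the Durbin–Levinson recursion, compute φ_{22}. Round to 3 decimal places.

0.304

φ_{22} = (r_2 − r_1²) / (1 − r_1²)
r_1² = (0.63)² = 0.3969
Numerator = 0.58 − 0.3969 = 0.1831; denominator = 1 − 0.3969 = 0.6031
φ_{22} = 0.1831 / 0.6031 = 0.304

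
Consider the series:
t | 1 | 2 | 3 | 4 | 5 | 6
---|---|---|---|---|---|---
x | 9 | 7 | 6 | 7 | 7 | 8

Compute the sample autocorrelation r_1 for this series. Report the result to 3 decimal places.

0.042

Mean x̄ = (9 + 7 + 6 + 7 + 7 + 8)/6 = 7.3333
Numerator Σ_{t=1}^{5}(x_t−x̄)(x_{t+1}−x̄) = 0.2222
Denominator Σ(x_t−x̄)² = 5.3333
r_1 = 0.2222 / 5.3333 = 0.042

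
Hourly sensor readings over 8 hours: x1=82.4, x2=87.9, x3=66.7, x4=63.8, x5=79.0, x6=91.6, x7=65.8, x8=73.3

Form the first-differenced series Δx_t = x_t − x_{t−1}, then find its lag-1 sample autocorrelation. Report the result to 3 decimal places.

First differences Δx: 5.5, -21.2, -2.9, 15.2, 12.6, -25.8, 7.5
Mean of differences = -1.3000
Numerator Σ(Δx_t−Δx̄)(Δx_{t+1}−Δx̄) = -456.6800
Denominator Σ(Δx_t−Δx̄)² = 1587.9600
r_1(Δx) = -456.6800 / 1587.9600 = -0.288

-0.288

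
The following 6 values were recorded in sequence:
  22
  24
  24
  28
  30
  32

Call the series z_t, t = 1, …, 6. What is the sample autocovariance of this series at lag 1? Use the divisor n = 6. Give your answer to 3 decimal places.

6.370

Mean z̄ = (22 + 24 + 24 + 28 + 30 + 32)/6 = 26.6667
Deviations: -4.6667, -2.6667, -2.6667, 1.3333, 3.3333, 5.3333
Σ_{t=1}^{5}(z_t−z̄)(z_{t+1}−z̄) = 38.2222
γ_1 = 38.2222 / 6 = 6.370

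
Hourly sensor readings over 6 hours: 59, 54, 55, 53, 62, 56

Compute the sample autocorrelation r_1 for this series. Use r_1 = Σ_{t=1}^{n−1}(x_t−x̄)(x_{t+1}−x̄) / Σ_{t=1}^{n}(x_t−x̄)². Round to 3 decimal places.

Mean x̄ = (59 + 54 + 55 + 53 + 62 + 56)/6 = 56.5000
Deviations from mean: 2.5000, -2.5000, -1.5000, -3.5000, 5.5000, -0.5000
Σ(x_t−x̄)(x_{t+1}−x̄) = (-6.2500) + (3.7500) + (5.2500) + (-19.2500) + (-2.7500) = -19.2500
Denominator Σ(x_t−x̄)² = 57.5000
r_1 = -19.2500 / 57.5000 = -0.335

-0.335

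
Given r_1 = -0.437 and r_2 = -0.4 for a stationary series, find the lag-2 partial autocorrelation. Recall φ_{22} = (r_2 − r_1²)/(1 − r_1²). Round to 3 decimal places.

φ_{22} = (r_2 − r_1²) / (1 − r_1²)
r_1² = (-0.437)² = 0.190969
Numerator = -0.4 − 0.1910 = -0.5910; denominator = 1 − 0.1910 = 0.8090
φ_{22} = -0.5910 / 0.8090 = -0.730

-0.730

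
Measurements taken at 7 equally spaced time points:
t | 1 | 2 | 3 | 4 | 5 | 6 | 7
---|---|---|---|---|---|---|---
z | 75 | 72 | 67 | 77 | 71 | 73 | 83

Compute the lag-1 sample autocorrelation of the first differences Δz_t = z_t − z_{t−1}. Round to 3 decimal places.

-0.342

First differences Δz: -3, -5, 10, -6, 2, 10
Mean of differences = 1.3333
Numerator Σ(Δz_t−Δz̄)(Δz_{t+1}−Δz̄) = -90.1111
Denominator Σ(Δz_t−Δz̄)² = 263.3333
r_1(Δz) = -90.1111 / 263.3333 = -0.342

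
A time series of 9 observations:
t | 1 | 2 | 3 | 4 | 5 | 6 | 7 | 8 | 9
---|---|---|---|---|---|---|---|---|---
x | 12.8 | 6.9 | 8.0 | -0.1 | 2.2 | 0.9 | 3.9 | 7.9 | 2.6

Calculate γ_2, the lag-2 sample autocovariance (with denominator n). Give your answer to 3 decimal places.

Mean x̄ = (12.8 + 6.9 + 8.0 − 0.1 + 2.2 + 0.9 + 3.9 + 7.9 + 2.6)/9 = 5.0111
Σ_{t=1}^{7}(x_t−x̄)(x_{t+2}−x̄) = 20.1620
γ_2 = 20.1620 / 9 = 2.240

2.240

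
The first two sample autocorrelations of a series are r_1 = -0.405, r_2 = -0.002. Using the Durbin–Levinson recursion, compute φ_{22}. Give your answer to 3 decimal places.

-0.199

φ_{22} = (r_2 − r_1²) / (1 − r_1²)
r_1² = (-0.405)² = 0.164025
Numerator = -0.002 − 0.1640 = -0.1660; denominator = 1 − 0.1640 = 0.8360
φ_{22} = -0.1660 / 0.8360 = -0.199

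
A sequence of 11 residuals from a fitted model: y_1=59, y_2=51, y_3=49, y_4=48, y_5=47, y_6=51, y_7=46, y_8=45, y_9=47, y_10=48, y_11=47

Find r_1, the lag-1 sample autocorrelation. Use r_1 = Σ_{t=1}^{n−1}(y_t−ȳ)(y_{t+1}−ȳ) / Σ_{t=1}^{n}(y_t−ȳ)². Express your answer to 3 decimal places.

Mean ȳ = (59 + 51 + 49 + 48 + 47 + 51 + 46 + 45 + 47 + 48 + 47)/11 = 48.9091
Numerator Σ_{t=1}^{10}(y_t−ȳ)(y_{t+1}−ȳ) = 35.1736
Denominator Σ(y_t−ȳ)² = 146.9091
r_1 = 35.1736 / 146.9091 = 0.239

0.239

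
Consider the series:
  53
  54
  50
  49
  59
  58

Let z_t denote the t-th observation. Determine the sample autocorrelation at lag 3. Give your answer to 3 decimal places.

-0.134

Mean z̄ = (53 + 54 + 50 + 49 + 59 + 58)/6 = 53.8333
Deviations from mean: -0.8333, 0.1667, -3.8333, -4.8333, 5.1667, 4.1667
Σ(z_t−z̄)(z_{t+3}−z̄) = (4.0278) + (0.8611) + (-15.9722) = -11.0833
Denominator Σ(z_t−z̄)² = 82.8333
r_3 = -11.0833 / 82.8333 = -0.134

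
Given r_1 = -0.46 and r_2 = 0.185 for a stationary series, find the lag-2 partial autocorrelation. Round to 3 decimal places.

-0.034

φ_{22} = (r_2 − r_1²) / (1 − r_1²)
r_1² = (-0.46)² = 0.2116
Numerator = 0.185 − 0.2116 = -0.0266; denominator = 1 − 0.2116 = 0.7884
φ_{22} = -0.0266 / 0.7884 = -0.034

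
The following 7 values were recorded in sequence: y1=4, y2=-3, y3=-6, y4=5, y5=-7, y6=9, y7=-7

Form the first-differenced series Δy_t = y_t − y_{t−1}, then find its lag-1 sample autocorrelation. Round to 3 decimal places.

First differences Δy: -7, -3, 11, -12, 16, -16
Mean of differences = -1.8333
Numerator Σ(Δy_t−Δȳ)(Δy_{t+1}−Δȳ) = -573.3611
Denominator Σ(Δy_t−Δȳ)² = 814.8333
r_1(Δy) = -573.3611 / 814.8333 = -0.704

-0.704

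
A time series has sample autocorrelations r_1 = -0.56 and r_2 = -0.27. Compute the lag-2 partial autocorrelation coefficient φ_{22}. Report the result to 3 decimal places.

-0.850

φ_{22} = (r_2 − r_1²) / (1 − r_1²)
r_1² = (-0.56)² = 0.3136
Numerator = -0.27 − 0.3136 = -0.5836; denominator = 1 − 0.3136 = 0.6864
φ_{22} = -0.5836 / 0.6864 = -0.850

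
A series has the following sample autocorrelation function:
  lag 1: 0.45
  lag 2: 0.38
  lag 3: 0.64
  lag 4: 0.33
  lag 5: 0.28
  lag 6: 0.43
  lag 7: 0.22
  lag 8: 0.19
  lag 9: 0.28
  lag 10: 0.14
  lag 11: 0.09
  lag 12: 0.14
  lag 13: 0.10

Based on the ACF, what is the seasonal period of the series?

The largest autocorrelation is r_3 = 0.64; the remaining lags stay at or below 0.45. The elevated value at lag 1 (0.45), dropping to 0.38 at lag 2, reflects decaying short-term dependence rather than seasonality.
The dominant spike at lag 3 indicates a seasonal period of 3.

3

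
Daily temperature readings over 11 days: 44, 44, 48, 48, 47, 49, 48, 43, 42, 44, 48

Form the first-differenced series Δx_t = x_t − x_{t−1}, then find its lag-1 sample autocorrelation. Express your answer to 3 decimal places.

0.178

First differences Δx: 0, 4, 0, -1, 2, -1, -5, -1, 2, 4
Mean of differences = 0.4000
Numerator Σ(Δx_t−Δx̄)(Δx_{t+1}−Δx̄) = 11.8400
Denominator Σ(Δx_t−Δx̄)² = 66.4000
r_1(Δx) = 11.8400 / 66.4000 = 0.178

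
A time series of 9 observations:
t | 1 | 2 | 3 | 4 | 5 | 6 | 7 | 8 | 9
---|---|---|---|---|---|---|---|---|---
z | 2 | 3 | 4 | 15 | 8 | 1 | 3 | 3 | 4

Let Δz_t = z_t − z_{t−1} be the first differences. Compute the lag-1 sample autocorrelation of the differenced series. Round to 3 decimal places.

-0.133

First differences Δz: 1, 1, 11, -7, -7, 2, 0, 1
Mean of differences = 0.2500
Numerator Σ(Δz_t−Δz̄)(Δz_{t+1}−Δz̄) = -30.0625
Denominator Σ(Δz_t−Δz̄)² = 225.5000
r_1(Δz) = -30.0625 / 225.5000 = -0.133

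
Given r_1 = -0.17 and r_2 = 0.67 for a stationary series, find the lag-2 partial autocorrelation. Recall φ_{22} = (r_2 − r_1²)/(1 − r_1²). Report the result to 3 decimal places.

φ_{22} = (r_2 − r_1²) / (1 − r_1²)
r_1² = (-0.17)² = 0.0289
Numerator = 0.67 − 0.0289 = 0.6411; denominator = 1 − 0.0289 = 0.9711
φ_{22} = 0.6411 / 0.9711 = 0.660

0.660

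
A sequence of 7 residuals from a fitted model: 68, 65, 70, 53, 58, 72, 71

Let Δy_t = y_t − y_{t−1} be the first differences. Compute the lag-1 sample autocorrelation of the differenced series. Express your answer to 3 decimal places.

First differences Δy: -3, 5, -17, 5, 14, -1
Mean of differences = 0.5000
Numerator Σ(Δy_t−Δȳ)(Δy_{t+1}−Δȳ) = -132.7500
Denominator Σ(Δy_t−Δȳ)² = 543.5000
r_1(Δy) = -132.7500 / 543.5000 = -0.244

-0.244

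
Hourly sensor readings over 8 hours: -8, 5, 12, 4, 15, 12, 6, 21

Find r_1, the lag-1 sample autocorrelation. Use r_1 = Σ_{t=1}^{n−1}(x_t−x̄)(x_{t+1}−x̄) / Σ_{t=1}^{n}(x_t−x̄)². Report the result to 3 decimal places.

-0.031

Mean x̄ = (-8 + 5 + 12 + 4 + 15 + 12 + 6 + 21)/8 = 8.3750
Deviations from mean: -16.3750, -3.3750, 3.6250, -4.3750, 6.6250, 3.6250, -2.3750, 12.6250
Σ(x_t−x̄)(x_{t+1}−x̄) = (55.2656) + (-12.2344) + (-15.8594) + (-28.9844) + (24.0156) + (-8.6094) + (-29.9844) = -16.3906
Denominator Σ(x_t−x̄)² = 533.8750
r_1 = -16.3906 / 533.8750 = -0.031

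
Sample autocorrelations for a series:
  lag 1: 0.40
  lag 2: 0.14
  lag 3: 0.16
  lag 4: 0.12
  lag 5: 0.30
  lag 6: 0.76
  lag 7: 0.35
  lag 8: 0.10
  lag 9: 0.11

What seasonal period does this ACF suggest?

The largest autocorrelation is r_6 = 0.76; the remaining lags stay at or below 0.40. The elevated value at lag 1 (0.40), dropping to 0.14 at lag 2, reflects decaying short-term dependence rather than seasonality.
The dominant spike at lag 6 indicates a seasonal period of 6.

6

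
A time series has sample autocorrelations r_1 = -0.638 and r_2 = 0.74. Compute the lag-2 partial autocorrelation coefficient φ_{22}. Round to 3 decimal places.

φ_{22} = (r_2 − r_1²) / (1 − r_1²)
r_1² = (-0.638)² = 0.407044
Numerator = 0.74 − 0.4070 = 0.3330; denominator = 1 − 0.4070 = 0.5930
φ_{22} = 0.3330 / 0.5930 = 0.562

0.562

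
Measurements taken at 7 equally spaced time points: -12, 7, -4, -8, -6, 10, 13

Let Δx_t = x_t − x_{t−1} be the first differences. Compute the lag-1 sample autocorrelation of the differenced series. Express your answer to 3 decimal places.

-0.185

First differences Δx: 19, -11, -4, 2, 16, 3
Mean of differences = 4.1667
Numerator Σ(Δx_t−Δx̄)(Δx_{t+1}−Δx̄) = -122.8611
Denominator Σ(Δx_t−Δx̄)² = 662.8333
r_1(Δx) = -122.8611 / 662.8333 = -0.185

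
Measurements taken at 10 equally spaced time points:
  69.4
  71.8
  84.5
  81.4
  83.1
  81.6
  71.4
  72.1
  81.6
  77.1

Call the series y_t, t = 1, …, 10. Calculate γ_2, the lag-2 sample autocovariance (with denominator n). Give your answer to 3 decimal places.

-10.200

Mean ȳ = (69.4 + 71.8 + 84.5 + 81.4 + 83.1 + 81.6 + 71.4 + 72.1 + 81.6 + 77.1)/10 = 77.4000
Σ_{t=1}^{8}(y_t−ȳ)(y_{t+2}−ȳ) = -102.0000
γ_2 = -102.0000 / 10 = -10.200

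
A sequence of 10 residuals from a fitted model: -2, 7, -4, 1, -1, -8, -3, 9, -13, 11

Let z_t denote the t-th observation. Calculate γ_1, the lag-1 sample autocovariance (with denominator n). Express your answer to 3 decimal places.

Mean z̄ = (-2 + 7 − 4 + 1 − 1 − 8 − 3 + 9 − 13 + 11)/10 = -0.3000
Σ_{t=1}^{9}(z_t−z̄)(z_{t+1}−z̄) = -305.6900
γ_1 = -305.6900 / 10 = -30.569

-30.569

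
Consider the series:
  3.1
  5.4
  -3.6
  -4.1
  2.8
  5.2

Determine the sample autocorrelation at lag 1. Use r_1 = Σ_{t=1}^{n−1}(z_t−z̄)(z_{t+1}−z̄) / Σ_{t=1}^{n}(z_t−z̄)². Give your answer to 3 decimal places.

Mean z̄ = (3.1 + 5.4 − 3.6 − 4.1 + 2.8 + 5.2)/6 = 1.4667
Numerator Σ_{t=1}^{5}(z_t−z̄)(z_{t+1}−z̄) = 12.2556
Denominator Σ(z_t−z̄)² = 90.5133
r_1 = 12.2556 / 90.5133 = 0.135

0.135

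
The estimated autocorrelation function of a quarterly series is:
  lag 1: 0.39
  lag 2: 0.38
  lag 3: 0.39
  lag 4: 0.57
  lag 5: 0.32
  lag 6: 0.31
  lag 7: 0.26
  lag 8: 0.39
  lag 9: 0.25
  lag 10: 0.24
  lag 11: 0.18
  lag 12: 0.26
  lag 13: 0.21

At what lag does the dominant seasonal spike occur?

4

The largest autocorrelation is r_4 = 0.57; the remaining lags stay at or below 0.39. The elevated value at lag 1 (0.39), dropping to 0.38 at lag 2, reflects decaying short-term dependence rather than seasonality.
The dominant spike at lag 4 indicates a seasonal period of 4.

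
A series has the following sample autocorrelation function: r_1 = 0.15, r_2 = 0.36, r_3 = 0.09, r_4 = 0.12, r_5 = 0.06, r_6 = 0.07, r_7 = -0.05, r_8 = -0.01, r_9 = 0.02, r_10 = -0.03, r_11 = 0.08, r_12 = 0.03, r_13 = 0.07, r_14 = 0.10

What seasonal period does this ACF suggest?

The largest autocorrelation is r_2 = 0.36; the remaining lags stay at or below 0.15.
The dominant spike at lag 2 indicates a seasonal period of 2.

2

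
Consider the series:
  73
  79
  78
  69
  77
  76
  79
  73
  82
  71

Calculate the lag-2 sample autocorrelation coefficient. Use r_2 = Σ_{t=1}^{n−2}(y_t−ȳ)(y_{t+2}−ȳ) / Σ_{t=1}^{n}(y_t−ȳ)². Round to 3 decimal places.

0.064

Mean ȳ = (73 + 79 + 78 + 69 + 77 + 76 + 79 + 73 + 82 + 71)/10 = 75.7000
Numerator Σ_{t=1}^{8}(y_t−ȳ)(y_{t+2}−ȳ) = 9.6200
Denominator Σ(y_t−ȳ)² = 150.1000
r_2 = 9.6200 / 150.1000 = 0.064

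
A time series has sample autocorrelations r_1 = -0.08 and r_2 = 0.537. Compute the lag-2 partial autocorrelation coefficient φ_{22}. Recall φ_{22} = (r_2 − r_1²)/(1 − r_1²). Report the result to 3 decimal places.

φ_{22} = (r_2 − r_1²) / (1 − r_1²)
r_1² = (-0.08)² = 0.0064
Numerator = 0.537 − 0.0064 = 0.5306; denominator = 1 − 0.0064 = 0.9936
φ_{22} = 0.5306 / 0.9936 = 0.534

0.534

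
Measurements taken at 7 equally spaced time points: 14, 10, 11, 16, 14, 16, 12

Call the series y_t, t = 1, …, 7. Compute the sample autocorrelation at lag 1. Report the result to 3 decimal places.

-0.020

Mean ȳ = (14 + 10 + 11 + 16 + 14 + 16 + 12)/7 = 13.2857
Deviations from mean: 0.7143, -3.2857, -2.2857, 2.7143, 0.7143, 2.7143, -1.2857
Numerator Σ_{t=1}^{6}(y_t−ȳ)(y_{t+1}−ȳ) = -0.6531
Denominator Σ(y_t−ȳ)² = 33.4286
r_1 = -0.6531 / 33.4286 = -0.020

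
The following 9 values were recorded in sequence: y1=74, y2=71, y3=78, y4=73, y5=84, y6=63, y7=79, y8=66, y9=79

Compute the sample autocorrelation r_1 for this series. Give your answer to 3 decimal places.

-0.750

Mean ȳ = (74 + 71 + 78 + 73 + 84 + 63 + 79 + 66 + 79)/9 = 74.1111
Numerator Σ_{t=1}^{8}(y_t−ȳ)(y_{t+1}−ȳ) = -270.5679
Denominator Σ(y_t−ȳ)² = 360.8889
r_1 = -270.5679 / 360.8889 = -0.750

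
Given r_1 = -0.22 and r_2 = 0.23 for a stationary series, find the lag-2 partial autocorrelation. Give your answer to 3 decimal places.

0.191

φ_{22} = (r_2 − r_1²) / (1 − r_1²)
r_1² = (-0.22)² = 0.0484
Numerator = 0.23 − 0.0484 = 0.1816; denominator = 1 − 0.0484 = 0.9516
φ_{22} = 0.1816 / 0.9516 = 0.191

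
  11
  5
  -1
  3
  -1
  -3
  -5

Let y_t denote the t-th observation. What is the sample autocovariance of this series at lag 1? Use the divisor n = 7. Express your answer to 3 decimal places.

8.070

Mean ȳ = (11 + 5 − 1 + 3 − 1 − 3 − 5)/7 = 1.2857
Σ_{t=1}^{6}(y_t−ȳ)(y_{t+1}−ȳ) = 56.4898
γ_1 = 56.4898 / 7 = 8.070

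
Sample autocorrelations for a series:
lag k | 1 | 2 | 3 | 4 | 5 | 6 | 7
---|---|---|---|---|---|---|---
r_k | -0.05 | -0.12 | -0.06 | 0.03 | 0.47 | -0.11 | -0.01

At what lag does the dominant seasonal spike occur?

The largest autocorrelation is r_5 = 0.47; the remaining lags stay at or below 0.03.
The dominant spike at lag 5 indicates a seasonal period of 5.

5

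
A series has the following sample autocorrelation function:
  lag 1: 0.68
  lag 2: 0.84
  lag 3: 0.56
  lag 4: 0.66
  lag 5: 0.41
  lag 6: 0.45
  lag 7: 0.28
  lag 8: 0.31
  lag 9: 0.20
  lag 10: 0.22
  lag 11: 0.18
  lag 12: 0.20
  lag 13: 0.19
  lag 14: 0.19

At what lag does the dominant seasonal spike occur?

2

The largest autocorrelation is r_2 = 0.84; the remaining lags stay at or below 0.68.
The dominant spike at lag 2 indicates a seasonal period of 2.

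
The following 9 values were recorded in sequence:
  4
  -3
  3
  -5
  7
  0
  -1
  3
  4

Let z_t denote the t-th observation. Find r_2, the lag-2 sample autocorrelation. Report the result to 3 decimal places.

Mean z̄ = (4 − 3 + 3 − 5 + 7 + 0 − 1 + 3 + 4)/9 = 1.3333
Numerator Σ_{t=1}^{7}(z_t−z̄)(z_{t+2}−z̄) = 28.1111
Denominator Σ(z_t−z̄)² = 118.0000
r_2 = 28.1111 / 118.0000 = 0.238

0.238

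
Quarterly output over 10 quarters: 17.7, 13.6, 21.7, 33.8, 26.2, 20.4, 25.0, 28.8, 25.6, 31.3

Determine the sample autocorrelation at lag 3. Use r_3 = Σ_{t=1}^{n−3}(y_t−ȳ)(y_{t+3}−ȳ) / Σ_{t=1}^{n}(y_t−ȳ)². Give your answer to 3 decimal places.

-0.170

Mean ȳ = (17.7 + 13.6 + 21.7 + 33.8 + 26.2 + 20.4 + 25.0 + 28.8 + 25.6 + 31.3)/10 = 24.4100
Numerator Σ_{t=1}^{7}(y_t−ȳ)(y_{t+3}−ȳ) = -58.7983
Denominator Σ(y_t−ȳ)² = 345.1890
r_3 = -58.7983 / 345.1890 = -0.170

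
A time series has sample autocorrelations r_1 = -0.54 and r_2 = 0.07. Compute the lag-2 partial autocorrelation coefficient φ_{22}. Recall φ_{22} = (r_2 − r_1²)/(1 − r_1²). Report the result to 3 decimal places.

-0.313

φ_{22} = (r_2 − r_1²) / (1 − r_1²)
r_1² = (-0.54)² = 0.2916
Numerator = 0.07 − 0.2916 = -0.2216; denominator = 1 − 0.2916 = 0.7084
φ_{22} = -0.2216 / 0.7084 = -0.313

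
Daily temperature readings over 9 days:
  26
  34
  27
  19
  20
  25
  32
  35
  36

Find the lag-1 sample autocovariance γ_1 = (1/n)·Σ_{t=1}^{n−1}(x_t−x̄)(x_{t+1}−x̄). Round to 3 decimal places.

Mean x̄ = (26 + 34 + 27 + 19 + 20 + 25 + 32 + 35 + 36)/9 = 28.2222
Σ_{t=1}^{8}(x_t−x̄)(x_{t+1}−x̄) = 159.8395
γ_1 = 159.8395 / 9 = 17.760

17.760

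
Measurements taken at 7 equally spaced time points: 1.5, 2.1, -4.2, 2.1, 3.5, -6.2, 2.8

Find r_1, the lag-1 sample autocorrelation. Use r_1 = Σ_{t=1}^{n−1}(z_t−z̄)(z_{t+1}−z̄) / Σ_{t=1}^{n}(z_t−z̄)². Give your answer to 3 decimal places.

Mean z̄ = (1.5 + 2.1 − 4.2 + 2.1 + 3.5 − 6.2 + 2.8)/7 = 0.2286
Deviations from mean: 1.2714, 1.8714, -4.4286, 1.8714, 3.2714, -6.4286, 2.5714
Σ(z_t−z̄)(z_{t+1}−z̄) = (2.3794) + (-8.2878) + (-8.2878) + (6.1222) + (-21.0306) + (-16.5306) = -45.6351
Denominator Σ(z_t−z̄)² = 86.8743
r_1 = -45.6351 / 86.8743 = -0.525

-0.525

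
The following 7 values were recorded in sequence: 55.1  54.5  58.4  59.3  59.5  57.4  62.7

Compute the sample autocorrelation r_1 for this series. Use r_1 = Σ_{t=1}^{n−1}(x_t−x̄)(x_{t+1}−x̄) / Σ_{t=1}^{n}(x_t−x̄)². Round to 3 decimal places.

0.161

Mean x̄ = (55.1 + 54.5 + 58.4 + 59.3 + 59.5 + 57.4 + 62.7)/7 = 58.1286
Deviations from mean: -3.0286, -3.6286, 0.2714, 1.1714, 1.3714, -0.7286, 4.5714
Numerator Σ_{t=1}^{6}(x_t−x̄)(x_{t+1}−x̄) = 7.5992
Denominator Σ(x_t−x̄)² = 47.0943
r_1 = 7.5992 / 47.0943 = 0.161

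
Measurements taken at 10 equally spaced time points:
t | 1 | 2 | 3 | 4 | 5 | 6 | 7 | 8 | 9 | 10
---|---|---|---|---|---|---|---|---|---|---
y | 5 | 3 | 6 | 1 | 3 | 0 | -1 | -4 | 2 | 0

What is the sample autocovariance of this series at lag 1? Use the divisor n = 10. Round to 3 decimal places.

2.075

Mean ȳ = (5 + 3 + 6 + 1 + 3 + 0 − 1 − 4 + 2 + 0)/10 = 1.5000
Σ_{t=1}^{9}(y_t−ȳ)(y_{t+1}−ȳ) = 20.7500
γ_1 = 20.7500 / 10 = 2.075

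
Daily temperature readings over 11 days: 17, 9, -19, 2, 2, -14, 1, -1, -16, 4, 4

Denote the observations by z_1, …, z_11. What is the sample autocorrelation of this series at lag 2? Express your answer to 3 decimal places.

Mean z̄ = (17 + 9 − 19 + 2 + 2 − 14 + 1 − 1 − 16 + 4 + 4)/11 = -1.0000
Numerator Σ_{t=1}^{9}(z_t−z̄)(z_{t+2}−z̄) = -486.0000
Denominator Σ(z_t−z̄)² = 1214.0000
r_2 = -486.0000 / 1214.0000 = -0.400

-0.400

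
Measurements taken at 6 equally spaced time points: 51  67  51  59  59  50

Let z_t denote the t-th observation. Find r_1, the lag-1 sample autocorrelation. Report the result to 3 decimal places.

-0.605

Mean z̄ = (51 + 67 + 51 + 59 + 59 + 50)/6 = 56.1667
Σ(z_t−z̄)(z_{t+1}−z̄) = (-55.9722) + (-55.9722) + (-14.6389) + (8.0278) + (-17.4722) = -136.0278
Denominator Σ(z_t−z̄)² = 224.8333
r_1 = -136.0278 / 224.8333 = -0.605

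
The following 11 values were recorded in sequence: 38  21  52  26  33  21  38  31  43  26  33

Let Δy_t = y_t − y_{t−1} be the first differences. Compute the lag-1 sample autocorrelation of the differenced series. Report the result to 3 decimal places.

-0.792

First differences Δy: -17, 31, -26, 7, -12, 17, -7, 12, -17, 7
Mean of differences = -0.5000
Numerator Σ(Δy_t−Δȳ)(Δy_{t+1}−Δȳ) = -2326.7500
Denominator Σ(Δy_t−Δȳ)² = 2936.5000
r_1(Δy) = -2326.7500 / 2936.5000 = -0.792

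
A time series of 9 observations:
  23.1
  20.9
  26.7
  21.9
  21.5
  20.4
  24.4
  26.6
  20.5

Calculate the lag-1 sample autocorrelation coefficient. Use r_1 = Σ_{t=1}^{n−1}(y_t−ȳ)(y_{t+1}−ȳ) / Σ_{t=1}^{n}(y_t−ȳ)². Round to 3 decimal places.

Mean ȳ = (23.1 + 20.9 + 26.7 + 21.9 + 21.5 + 20.4 + 24.4 + 26.6 + 20.5)/9 = 22.8889
Numerator Σ_{t=1}^{8}(y_t−ȳ)(y_{t+1}−ȳ) = -13.9568
Denominator Σ(y_t−ȳ)² = 49.3889
r_1 = -13.9568 / 49.3889 = -0.283

-0.283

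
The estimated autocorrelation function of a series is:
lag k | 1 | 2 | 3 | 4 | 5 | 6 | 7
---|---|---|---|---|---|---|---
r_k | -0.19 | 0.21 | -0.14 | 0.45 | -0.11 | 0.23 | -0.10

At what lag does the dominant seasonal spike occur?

The largest autocorrelation is r_4 = 0.45; the remaining lags stay at or below 0.23.
The dominant spike at lag 4 indicates a seasonal period of 4.

4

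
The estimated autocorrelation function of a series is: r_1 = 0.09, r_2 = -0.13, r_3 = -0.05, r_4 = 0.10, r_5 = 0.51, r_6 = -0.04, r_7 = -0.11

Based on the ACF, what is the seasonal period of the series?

The largest autocorrelation is r_5 = 0.51; the remaining lags stay at or below 0.10.
The dominant spike at lag 5 indicates a seasonal period of 5.

5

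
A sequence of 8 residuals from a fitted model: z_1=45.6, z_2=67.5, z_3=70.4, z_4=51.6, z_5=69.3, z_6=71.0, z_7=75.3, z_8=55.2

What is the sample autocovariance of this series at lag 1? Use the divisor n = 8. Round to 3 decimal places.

-19.352

Mean z̄ = (45.6 + 67.5 + 70.4 + 51.6 + 69.3 + 71.0 + 75.3 + 55.2)/8 = 63.2375
Σ_{t=1}^{7}(z_t−z̄)(z_{t+1}−z̄) = -154.8127
γ_1 = -154.8127 / 8 = -19.352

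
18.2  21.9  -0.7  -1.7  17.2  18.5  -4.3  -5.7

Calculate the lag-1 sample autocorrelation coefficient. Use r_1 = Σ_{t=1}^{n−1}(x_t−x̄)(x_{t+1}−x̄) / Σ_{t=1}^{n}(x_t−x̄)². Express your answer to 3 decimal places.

0.152

Mean x̄ = (18.2 + 21.9 − 0.7 − 1.7 + 17.2 + 18.5 − 4.3 − 5.7)/8 = 7.9250
Deviations from mean: 10.2750, 13.9750, -8.6250, -9.6250, 9.2750, 10.5750, -12.2250, -13.6250
Σ(x_t−x̄)(x_{t+1}−x̄) = (143.5931) + (-120.5344) + (83.0156) + (-89.2719) + (98.0831) + (-129.2794) + (166.5656) = 152.1719
Denominator Σ(x_t−x̄)² = 1000.8550
r_1 = 152.1719 / 1000.8550 = 0.152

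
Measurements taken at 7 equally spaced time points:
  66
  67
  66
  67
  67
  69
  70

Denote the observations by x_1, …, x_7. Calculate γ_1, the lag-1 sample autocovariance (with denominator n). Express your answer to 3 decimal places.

Mean x̄ = (66 + 67 + 66 + 67 + 67 + 69 + 70)/7 = 67.4286
Deviations: -1.4286, -0.4286, -1.4286, -0.4286, -0.4286, 1.5714, 2.5714
Σ_{t=1}^{6}(x_t−x̄)(x_{t+1}−x̄) = 5.3878
γ_1 = 5.3878 / 7 = 0.770

0.770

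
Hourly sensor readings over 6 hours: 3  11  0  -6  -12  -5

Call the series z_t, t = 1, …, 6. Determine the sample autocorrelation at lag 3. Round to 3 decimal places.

Mean z̄ = (3 + 11 + 0 − 6 − 12 − 5)/6 = -1.5000
Deviations from mean: 4.5000, 12.5000, 1.5000, -4.5000, -10.5000, -3.5000
Σ(z_t−z̄)(z_{t+3}−z̄) = (-20.2500) + (-131.2500) + (-5.2500) = -156.7500
Denominator Σ(z_t−z̄)² = 321.5000
r_3 = -156.7500 / 321.5000 = -0.488

-0.488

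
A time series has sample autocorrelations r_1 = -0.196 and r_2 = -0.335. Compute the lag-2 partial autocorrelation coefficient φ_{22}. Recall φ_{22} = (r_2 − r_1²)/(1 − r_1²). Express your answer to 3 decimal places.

φ_{22} = (r_2 − r_1²) / (1 − r_1²)
r_1² = (-0.196)² = 0.038416
Numerator = -0.335 − 0.0384 = -0.3734; denominator = 1 − 0.0384 = 0.9616
φ_{22} = -0.3734 / 0.9616 = -0.388

-0.388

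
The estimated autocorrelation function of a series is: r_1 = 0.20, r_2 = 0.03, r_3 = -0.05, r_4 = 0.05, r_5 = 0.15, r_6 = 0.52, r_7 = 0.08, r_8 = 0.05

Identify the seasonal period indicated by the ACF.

The largest autocorrelation is r_6 = 0.52; the remaining lags stay at or below 0.20. The elevated value at lag 1 (0.20), dropping to 0.03 at lag 2, reflects decaying short-term dependence rather than seasonality.
The dominant spike at lag 6 indicates a seasonal period of 6.

6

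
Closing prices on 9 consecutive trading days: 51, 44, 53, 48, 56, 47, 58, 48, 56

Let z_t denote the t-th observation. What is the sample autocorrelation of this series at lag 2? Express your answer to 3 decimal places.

0.665

Mean z̄ = (51 + 44 + 53 + 48 + 56 + 47 + 58 + 48 + 56)/9 = 51.2222
Numerator Σ_{t=1}^{7}(z_t−z̄)(z_{t+2}−z̄) = 123.3457
Denominator Σ(z_t−z̄)² = 185.5556
r_2 = 123.3457 / 185.5556 = 0.665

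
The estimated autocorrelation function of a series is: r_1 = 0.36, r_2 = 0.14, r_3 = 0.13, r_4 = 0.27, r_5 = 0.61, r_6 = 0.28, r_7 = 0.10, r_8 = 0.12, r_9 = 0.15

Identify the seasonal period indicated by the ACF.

The largest autocorrelation is r_5 = 0.61; the remaining lags stay at or below 0.36. The elevated value at lag 1 (0.36), dropping to 0.14 at lag 2, reflects decaying short-term dependence rather than seasonality.
The dominant spike at lag 5 indicates a seasonal period of 5.

5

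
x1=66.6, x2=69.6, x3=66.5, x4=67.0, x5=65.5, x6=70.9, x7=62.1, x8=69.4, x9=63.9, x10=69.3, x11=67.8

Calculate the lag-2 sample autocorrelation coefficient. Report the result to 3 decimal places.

0.522

Mean x̄ = (66.6 + 69.6 + 66.5 + 67.0 + 65.5 + 70.9 + 62.1 + 69.4 + 63.9 + 69.3 + 67.8)/11 = 67.1455
Numerator Σ_{t=1}^{9}(x_t−x̄)(x_{t+2}−x̄) = 36.3859
Denominator Σ(x_t−x̄)² = 69.7073
r_2 = 36.3859 / 69.7073 = 0.522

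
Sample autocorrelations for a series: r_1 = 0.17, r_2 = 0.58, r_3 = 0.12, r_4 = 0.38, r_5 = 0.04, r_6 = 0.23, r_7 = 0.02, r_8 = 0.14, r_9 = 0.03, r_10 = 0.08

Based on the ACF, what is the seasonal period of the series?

2

The largest autocorrelation is r_2 = 0.58, with weaker echoes at lags 4 (0.38) and 6 (0.23); the remaining lags stay at or below 0.17.
The dominant spike at lag 2 indicates a seasonal period of 2.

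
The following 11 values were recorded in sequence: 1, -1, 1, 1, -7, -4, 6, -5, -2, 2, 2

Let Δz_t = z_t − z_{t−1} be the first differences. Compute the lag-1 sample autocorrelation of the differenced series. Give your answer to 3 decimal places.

First differences Δz: -2, 2, 0, -8, 3, 10, -11, 3, 4, 0
Mean of differences = 0.1000
Numerator Σ(Δz_t−Δz̄)(Δz_{t+1}−Δz̄) = -129.3100
Denominator Σ(Δz_t−Δz̄)² = 326.9000
r_1(Δz) = -129.3100 / 326.9000 = -0.396

-0.396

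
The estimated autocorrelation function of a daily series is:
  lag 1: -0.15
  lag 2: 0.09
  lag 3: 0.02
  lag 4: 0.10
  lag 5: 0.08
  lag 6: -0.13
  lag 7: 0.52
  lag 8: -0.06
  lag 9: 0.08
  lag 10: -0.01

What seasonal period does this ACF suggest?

7

The largest autocorrelation is r_7 = 0.52; the remaining lags stay at or below 0.10.
The dominant spike at lag 7 indicates a seasonal period of 7.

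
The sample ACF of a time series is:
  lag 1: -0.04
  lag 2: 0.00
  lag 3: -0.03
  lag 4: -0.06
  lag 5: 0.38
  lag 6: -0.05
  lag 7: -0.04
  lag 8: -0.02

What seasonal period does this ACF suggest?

The largest autocorrelation is r_5 = 0.38; the remaining lags stay at or below 0.00.
The dominant spike at lag 5 indicates a seasonal period of 5.

5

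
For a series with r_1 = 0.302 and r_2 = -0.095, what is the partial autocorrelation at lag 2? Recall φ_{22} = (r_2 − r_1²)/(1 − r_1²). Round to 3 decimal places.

φ_{22} = (r_2 − r_1²) / (1 − r_1²)
r_1² = (0.302)² = 0.091204
Numerator = -0.095 − 0.0912 = -0.1862; denominator = 1 − 0.0912 = 0.9088
φ_{22} = -0.1862 / 0.9088 = -0.205

-0.205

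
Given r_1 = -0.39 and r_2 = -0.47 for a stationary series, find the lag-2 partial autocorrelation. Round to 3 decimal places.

φ_{22} = (r_2 − r_1²) / (1 − r_1²)
r_1² = (-0.39)² = 0.1521
Numerator = -0.47 − 0.1521 = -0.6221; denominator = 1 − 0.1521 = 0.8479
φ_{22} = -0.6221 / 0.8479 = -0.734

-0.734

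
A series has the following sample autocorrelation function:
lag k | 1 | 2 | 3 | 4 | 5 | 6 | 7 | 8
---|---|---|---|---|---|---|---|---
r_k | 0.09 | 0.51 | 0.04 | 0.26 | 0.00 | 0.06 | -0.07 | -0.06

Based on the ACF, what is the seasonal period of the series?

2

The largest autocorrelation is r_2 = 0.51, with a weaker echo at lag 4 (0.26); the remaining lags stay at or below 0.09.
The dominant spike at lag 2 indicates a seasonal period of 2.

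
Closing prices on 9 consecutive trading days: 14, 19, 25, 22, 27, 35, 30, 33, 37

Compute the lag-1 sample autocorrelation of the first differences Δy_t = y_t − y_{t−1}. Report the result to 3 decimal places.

First differences Δy: 5, 6, -3, 5, 8, -5, 3, 4
Mean of differences = 2.8750
Numerator Σ(Δy_t−Δȳ)(Δy_{t+1}−Δȳ) = -54.5156
Denominator Σ(Δy_t−Δȳ)² = 142.8750
r_1(Δy) = -54.5156 / 142.8750 = -0.382

-0.382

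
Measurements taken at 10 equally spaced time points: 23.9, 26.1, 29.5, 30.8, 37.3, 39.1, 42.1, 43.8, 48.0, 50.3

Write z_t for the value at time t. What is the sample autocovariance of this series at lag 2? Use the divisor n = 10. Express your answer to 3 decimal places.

Mean z̄ = (23.9 + 26.1 + 29.5 + 30.8 + 37.3 + 39.1 + 42.1 + 43.8 + 48.0 + 50.3)/10 = 37.0900
Σ_{t=1}^{8}(z_t−z̄)(z_{t+2}−z̄) = 312.8398
γ_2 = 312.8398 / 10 = 31.284

31.284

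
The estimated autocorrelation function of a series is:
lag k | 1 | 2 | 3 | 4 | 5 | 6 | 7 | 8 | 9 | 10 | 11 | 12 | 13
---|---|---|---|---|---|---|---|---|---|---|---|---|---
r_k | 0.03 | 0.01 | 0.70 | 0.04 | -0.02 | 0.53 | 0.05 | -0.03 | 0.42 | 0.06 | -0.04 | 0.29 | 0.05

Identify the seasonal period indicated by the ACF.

3

The largest autocorrelation is r_3 = 0.70, with weaker echoes at lags 6 (0.53), 9 (0.42) and 12 (0.29); the remaining lags stay at or below 0.06.
The dominant spike at lag 3 indicates a seasonal period of 3.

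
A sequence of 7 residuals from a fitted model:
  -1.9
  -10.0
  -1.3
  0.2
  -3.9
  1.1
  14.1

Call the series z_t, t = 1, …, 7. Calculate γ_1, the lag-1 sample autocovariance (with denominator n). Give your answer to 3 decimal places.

5.535

Mean z̄ = (-1.9 − 10.0 − 1.3 + 0.2 − 3.9 + 1.1 + 14.1)/7 = -0.2429
Deviations: -1.6571, -9.7571, -1.0571, 0.4429, -3.6571, 1.3429, 14.3429
Σ_{t=1}^{6}(z_t−z̄)(z_{t+1}−z̄) = 38.7453
γ_1 = 38.7453 / 7 = 5.535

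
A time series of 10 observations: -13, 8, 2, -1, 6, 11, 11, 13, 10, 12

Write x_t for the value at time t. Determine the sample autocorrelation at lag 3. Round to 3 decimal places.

0.221

Mean x̄ = (-13 + 8 + 2 − 1 + 6 + 11 + 11 + 13 + 10 + 12)/10 = 5.9000
Numerator Σ_{t=1}^{7}(x_t−x̄)(x_{t+3}−x̄) = 128.2700
Denominator Σ(x_t−x̄)² = 580.9000
r_3 = 128.2700 / 580.9000 = 0.221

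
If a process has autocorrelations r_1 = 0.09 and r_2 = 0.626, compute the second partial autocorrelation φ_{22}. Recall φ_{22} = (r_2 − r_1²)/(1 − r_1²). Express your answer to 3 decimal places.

φ_{22} = (r_2 − r_1²) / (1 − r_1²)
r_1² = (0.09)² = 0.0081
Numerator = 0.626 − 0.0081 = 0.6179; denominator = 1 − 0.0081 = 0.9919
φ_{22} = 0.6179 / 0.9919 = 0.623

0.623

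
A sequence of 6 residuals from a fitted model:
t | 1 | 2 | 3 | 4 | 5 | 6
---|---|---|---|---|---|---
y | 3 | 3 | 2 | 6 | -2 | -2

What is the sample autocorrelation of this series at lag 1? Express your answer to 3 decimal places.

0.025

Mean ȳ = (3 + 3 + 2 + 6 − 2 − 2)/6 = 1.6667
Numerator Σ_{t=1}^{5}(y_t−ȳ)(y_{t+1}−ȳ) = 1.2222
Denominator Σ(y_t−ȳ)² = 49.3333
r_1 = 1.2222 / 49.3333 = 0.025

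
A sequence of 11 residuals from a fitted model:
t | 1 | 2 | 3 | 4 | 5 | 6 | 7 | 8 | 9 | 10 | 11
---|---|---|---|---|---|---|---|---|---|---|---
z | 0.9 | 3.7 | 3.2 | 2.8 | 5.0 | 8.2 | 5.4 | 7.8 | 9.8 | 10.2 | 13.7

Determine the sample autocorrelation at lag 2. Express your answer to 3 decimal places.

0.378

Mean z̄ = (0.9 + 3.7 + 3.2 + 2.8 + 5.0 + 8.2 + 5.4 + 7.8 + 9.8 + 10.2 + 13.7)/11 = 6.4273
Numerator Σ_{t=1}^{9}(z_t−z̄)(z_{t+2}−z̄) = 56.0494
Denominator Σ(z_t−z̄)² = 148.1818
r_2 = 56.0494 / 148.1818 = 0.378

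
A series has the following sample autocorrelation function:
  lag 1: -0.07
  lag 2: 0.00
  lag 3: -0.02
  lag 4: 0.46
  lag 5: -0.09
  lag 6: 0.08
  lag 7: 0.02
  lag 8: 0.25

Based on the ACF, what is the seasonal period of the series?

4

The largest autocorrelation is r_4 = 0.46, with a weaker echo at lag 8 (0.25); the remaining lags stay at or below 0.08.
The dominant spike at lag 4 indicates a seasonal period of 4.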